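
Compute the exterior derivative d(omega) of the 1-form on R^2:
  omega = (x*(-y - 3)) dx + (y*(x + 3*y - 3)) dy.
d(omega) = (x + y) dx ∧ dy

For a 1-form omega = sum_i f_i dx_i, the exterior derivative is
  d(omega) = sum_{i < j} (∂f_j/∂x_i - ∂f_i/∂x_j) dx_i ∧ dx_j.
  coefficient of dx ∧ dy: ∂f_2/∂x - ∂f_1/∂y = ∂(y*(x + 3*y - 3))/∂x - ∂(x*(-y - 3))/∂y = x + y
Assembling: d(omega) = (x + y) dx ∧ dy.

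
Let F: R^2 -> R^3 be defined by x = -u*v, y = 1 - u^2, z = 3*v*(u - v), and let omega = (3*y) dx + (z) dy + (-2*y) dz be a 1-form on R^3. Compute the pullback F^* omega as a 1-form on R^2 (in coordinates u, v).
F^* omega = (3*v*(u^2 + 2*u*v - 3)) du + (9*u^3 - 12*u^2*v - 9*u + 12*v) dv

Using F^*(f dg) = (f ∘ F) d(g ∘ F), substitute each coordinate x_i by F_i(u, v) in f_i, and replace dx_i by d F_i = (∂F_i/∂u) du + (∂F_i/∂v) dv.
  For the x component: f_1(F) = 3 - 3*u^2; d F_1 = (-v) du + (-u) dv
  For the y component: f_2(F) = 3*v*(u - v); d F_2 = (-2*u) du + (0) dv
  For the z component: f_3(F) = 2*u^2 - 2; d F_3 = (3*v) du + (3*u - 6*v) dv
Combining and collecting du, dv coefficients:
  coeff of du: 3*v*(u^2 + 2*u*v - 3)
  coeff of dv: 9*u^3 - 12*u^2*v - 9*u + 12*v
F^* omega = (3*v*(u^2 + 2*u*v - 3)) du + (9*u^3 - 12*u^2*v - 9*u + 12*v) dv.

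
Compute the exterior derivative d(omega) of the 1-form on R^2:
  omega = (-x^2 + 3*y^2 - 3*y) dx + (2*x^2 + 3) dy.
d(omega) = (4*x - 6*y + 3) dx ∧ dy

For a 1-form omega = sum_i f_i dx_i, the exterior derivative is
  d(omega) = sum_{i < j} (∂f_j/∂x_i - ∂f_i/∂x_j) dx_i ∧ dx_j.
  coefficient of dx ∧ dy: ∂f_2/∂x - ∂f_1/∂y = ∂(2*x^2 + 3)/∂x - ∂(-x^2 + 3*y^2 - 3*y)/∂y = 4*x - 6*y + 3
Assembling: d(omega) = (4*x - 6*y + 3) dx ∧ dy.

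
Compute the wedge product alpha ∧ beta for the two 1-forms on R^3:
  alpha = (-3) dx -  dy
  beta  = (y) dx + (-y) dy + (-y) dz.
alpha ∧ beta = (4*y) dx ∧ dy + (3*y) dx ∧ dz + (y) dy ∧ dz

Distribute the wedge, using dx_i ∧ dx_j = -dx_j ∧ dx_i and dx_i ∧ dx_i = 0. For each pair (i, j) with i < j, the coefficient of dx_i ∧ dx_j in alpha ∧ beta is (alpha_i * beta_j - alpha_j * beta_i). Collecting: alpha ∧ beta = (4*y) dx ∧ dy + (3*y) dx ∧ dz + (y) dy ∧ dz.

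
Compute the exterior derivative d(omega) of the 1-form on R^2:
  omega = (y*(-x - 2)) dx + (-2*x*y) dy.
d(omega) = (x - 2*y + 2) dx ∧ dy

For a 1-form omega = sum_i f_i dx_i, the exterior derivative is
  d(omega) = sum_{i < j} (∂f_j/∂x_i - ∂f_i/∂x_j) dx_i ∧ dx_j.
  coefficient of dx ∧ dy: ∂f_2/∂x - ∂f_1/∂y = ∂(-2*x*y)/∂x - ∂(y*(-x - 2))/∂y = x - 2*y + 2
Assembling: d(omega) = (x - 2*y + 2) dx ∧ dy.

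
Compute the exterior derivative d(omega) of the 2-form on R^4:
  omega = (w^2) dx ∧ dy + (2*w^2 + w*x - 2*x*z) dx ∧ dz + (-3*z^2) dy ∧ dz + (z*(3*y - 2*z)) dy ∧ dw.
d(omega) = (2*w) dx ∧ dy ∧ dw + (4*w + x) dx ∧ dz ∧ dw + (-3*y + 4*z) dy ∧ dz ∧ dw

For a 2-form omega = sum_{i<j} g_{ij} dx_i ∧ dx_j, the exterior derivative is
  d(omega) = sum_{i<j} d(g_{ij}) ∧ dx_i ∧ dx_j = sum_{i<j, k} (∂g_{ij}/∂x_k) dx_k ∧ dx_i ∧ dx_j.
Expand each term, using dx_k ∧ dx_i ∧ dx_j = sgn(permutation) dx_{(a)} ∧ dx_{(b)} ∧ dx_{(c)} with (a < b < c) sorted:
  d(w^2) includes (∂/∂w)(w^2) dw = (2*w) dw, which multiplied by dx ∧ dy gives (2*w) dx ∧ dy ∧ dw
  d(2*w^2 + w*x - 2*x*z) includes (∂/∂w)(2*w^2 + w*x - 2*x*z) dw = (4*w + x) dw, which multiplied by dx ∧ dz gives (4*w + x) dx ∧ dz ∧ dw
  d(z*(3*y - 2*z)) includes (∂/∂z)(z*(3*y - 2*z)) dz = (3*y - 4*z) dz, which multiplied by dy ∧ dw gives (-3*y + 4*z) dy ∧ dz ∧ dw
Collecting like 3-forms: d(omega) = (2*w) dx ∧ dy ∧ dw + (4*w + x) dx ∧ dz ∧ dw + (-3*y + 4*z) dy ∧ dz ∧ dw.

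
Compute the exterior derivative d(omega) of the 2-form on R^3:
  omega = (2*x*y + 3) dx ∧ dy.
d(omega) = 0

For a 2-form omega = sum_{i<j} g_{ij} dx_i ∧ dx_j, the exterior derivative is
  d(omega) = sum_{i<j} d(g_{ij}) ∧ dx_i ∧ dx_j = sum_{i<j, k} (∂g_{ij}/∂x_k) dx_k ∧ dx_i ∧ dx_j.
Expand each term, using dx_k ∧ dx_i ∧ dx_j = sgn(permutation) dx_{(a)} ∧ dx_{(b)} ∧ dx_{(c)} with (a < b < c) sorted:

Collecting like 3-forms: d(omega) = 0.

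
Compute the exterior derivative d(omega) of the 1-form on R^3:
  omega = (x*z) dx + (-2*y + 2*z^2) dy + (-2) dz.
d(omega) = (-x) dx ∧ dz + (-4*z) dy ∧ dz

For a 1-form omega = sum_i f_i dx_i, the exterior derivative is
  d(omega) = sum_{i < j} (∂f_j/∂x_i - ∂f_i/∂x_j) dx_i ∧ dx_j.
  coefficient of dx ∧ dz: ∂f_3/∂x - ∂f_1/∂z = ∂(-2)/∂x - ∂(x*z)/∂z = -x
  coefficient of dy ∧ dz: ∂f_3/∂y - ∂f_2/∂z = ∂(-2)/∂y - ∂(-2*y + 2*z^2)/∂z = -4*z
Assembling: d(omega) = (-x) dx ∧ dz + (-4*z) dy ∧ dz.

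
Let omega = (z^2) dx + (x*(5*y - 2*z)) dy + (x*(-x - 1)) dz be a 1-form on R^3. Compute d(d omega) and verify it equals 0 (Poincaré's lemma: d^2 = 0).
d(d omega) = 0

Step 1: d omega = sum_{i<j} (∂f_j/∂x_i - ∂f_i/∂x_j) dx_i ∧ dx_j:
  coeff of dx ∧ dy: 5*y - 2*z
  coeff of dx ∧ dz: -2*x - 2*z - 1
  coeff of dy ∧ dz: 2*x
Step 2: Apply d again to each 2-form coefficient. The only possible 3-form in R^3 is dx ∧ dy ∧ dz, with coefficient
  ∂(coeff of dy∧dz)/∂x - ∂(coeff of dx∧dz)/∂y + ∂(coeff of dx∧dy)/∂z
  = ∂/∂x (2*x) - ∂/∂y (-2*x - 2*z - 1) + ∂/∂z (5*y - 2*z).
Each of these terms simplifies to sums of mixed partials that cancel in pairs. The result is 0 (by equality of mixed partials for smooth functions — Schwarz / Clairaut).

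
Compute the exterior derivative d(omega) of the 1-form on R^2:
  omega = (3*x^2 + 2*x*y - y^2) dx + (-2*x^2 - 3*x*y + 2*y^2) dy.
d(omega) = (-6*x - y) dx ∧ dy

For a 1-form omega = sum_i f_i dx_i, the exterior derivative is
  d(omega) = sum_{i < j} (∂f_j/∂x_i - ∂f_i/∂x_j) dx_i ∧ dx_j.
  coefficient of dx ∧ dy: ∂f_2/∂x - ∂f_1/∂y = ∂(-2*x^2 - 3*x*y + 2*y^2)/∂x - ∂(3*x^2 + 2*x*y - y^2)/∂y = -6*x - y
Assembling: d(omega) = (-6*x - y) dx ∧ dy.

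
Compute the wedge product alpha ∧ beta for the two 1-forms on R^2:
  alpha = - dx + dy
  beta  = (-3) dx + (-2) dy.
alpha ∧ beta = (5) dx ∧ dy

Distribute the wedge, using dx_i ∧ dx_j = -dx_j ∧ dx_i and dx_i ∧ dx_i = 0. For each pair (i, j) with i < j, the coefficient of dx_i ∧ dx_j in alpha ∧ beta is (alpha_i * beta_j - alpha_j * beta_i). Collecting: alpha ∧ beta = (5) dx ∧ dy.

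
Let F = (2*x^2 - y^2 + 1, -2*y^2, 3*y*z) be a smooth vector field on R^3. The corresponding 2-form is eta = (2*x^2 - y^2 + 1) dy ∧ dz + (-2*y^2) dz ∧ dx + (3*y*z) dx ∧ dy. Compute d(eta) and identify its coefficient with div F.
d(eta) = (4*x - y) dx ∧ dy ∧ dz; div F = 4*x - y

For a 2-form in R^3 of the form above, applying d gives a 3-form with coefficient ∂P/∂x + ∂Q/∂y + ∂R/∂z:
  ∂P/∂x = 4*x
  ∂Q/∂y = -4*y
  ∂R/∂z = 3*y
Sum = 4*x - y, which is exactly div F.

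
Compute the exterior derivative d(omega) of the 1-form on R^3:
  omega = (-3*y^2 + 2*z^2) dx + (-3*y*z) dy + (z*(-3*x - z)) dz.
d(omega) = (6*y) dx ∧ dy + (-7*z) dx ∧ dz + (3*y) dy ∧ dz

For a 1-form omega = sum_i f_i dx_i, the exterior derivative is
  d(omega) = sum_{i < j} (∂f_j/∂x_i - ∂f_i/∂x_j) dx_i ∧ dx_j.
  coefficient of dx ∧ dy: ∂f_2/∂x - ∂f_1/∂y = ∂(-3*y*z)/∂x - ∂(-3*y^2 + 2*z^2)/∂y = 6*y
  coefficient of dx ∧ dz: ∂f_3/∂x - ∂f_1/∂z = ∂(z*(-3*x - z))/∂x - ∂(-3*y^2 + 2*z^2)/∂z = -7*z
  coefficient of dy ∧ dz: ∂f_3/∂y - ∂f_2/∂z = ∂(z*(-3*x - z))/∂y - ∂(-3*y*z)/∂z = 3*y
Assembling: d(omega) = (6*y) dx ∧ dy + (-7*z) dx ∧ dz + (3*y) dy ∧ dz.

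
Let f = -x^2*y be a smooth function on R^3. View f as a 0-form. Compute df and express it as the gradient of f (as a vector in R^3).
df = (-2*x*y) dx + (-x^2) dy + (0) dz; grad f = (-2*x*y, -x^2, 0)

For a 0-form f, d f = (∂f/∂x) dx + (∂f/∂y) dy + (∂f/∂z) dz. The components of the vector representation are exactly the entries of grad f in Cartesian coordinates:
  ∂f/∂x = -2*x*y
  ∂f/∂y = -x^2
  ∂f/∂z = 0.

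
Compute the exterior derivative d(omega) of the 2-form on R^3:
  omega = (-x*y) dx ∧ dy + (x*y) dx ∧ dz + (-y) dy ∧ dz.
d(omega) = (-x) dx ∧ dy ∧ dz

For a 2-form omega = sum_{i<j} g_{ij} dx_i ∧ dx_j, the exterior derivative is
  d(omega) = sum_{i<j} d(g_{ij}) ∧ dx_i ∧ dx_j = sum_{i<j, k} (∂g_{ij}/∂x_k) dx_k ∧ dx_i ∧ dx_j.
Expand each term, using dx_k ∧ dx_i ∧ dx_j = sgn(permutation) dx_{(a)} ∧ dx_{(b)} ∧ dx_{(c)} with (a < b < c) sorted:
  d(x*y) includes (∂/∂y)(x*y) dy = (x) dy, which multiplied by dx ∧ dz gives (-x) dx ∧ dy ∧ dz
Collecting like 3-forms: d(omega) = (-x) dx ∧ dy ∧ dz.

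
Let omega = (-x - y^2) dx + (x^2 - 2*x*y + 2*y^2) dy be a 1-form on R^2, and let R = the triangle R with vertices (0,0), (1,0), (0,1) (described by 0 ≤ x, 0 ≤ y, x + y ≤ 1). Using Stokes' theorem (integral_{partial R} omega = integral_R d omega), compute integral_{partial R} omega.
integral_(partial R) omega = 1/3

Stokes: integral_partial_R omega = integral_R d omega with d omega = (∂Q/∂x - ∂P/∂y) dx ∧ dy.
  ∂Q/∂x = 2*x - 2*y
  ∂P/∂y = -2*y
  integrand = ∂Q/∂x - ∂P/∂y = 2*x.
Integrating over R: integral_0^1 integral_0^{1-x} (2*x) dy dx = 1/3.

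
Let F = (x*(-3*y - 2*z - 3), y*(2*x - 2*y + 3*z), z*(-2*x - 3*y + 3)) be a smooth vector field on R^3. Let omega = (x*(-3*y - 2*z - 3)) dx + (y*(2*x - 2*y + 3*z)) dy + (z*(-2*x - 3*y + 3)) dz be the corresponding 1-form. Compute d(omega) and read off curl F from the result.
d(omega) = (-3*y - 3*z) dy ∧ dz + (-2*x + 2*z) dz ∧ dx + (3*x + 2*y) dx ∧ dy; curl F = (-3*y - 3*z, -2*x + 2*z, 3*x + 2*y)

d omega = sum_{i<j} (∂f_j/∂x_i - ∂f_i/∂x_j) dx_i ∧ dx_j. Under the identification (dy ∧ dz, dz ∧ dx, dx ∧ dy) ↔ (e_x, e_y, e_z), the coefficients are exactly the components of curl F. Compute:
  ∂R/∂y - ∂Q/∂z = (-3*z) - (3*y) = -3*y - 3*z
  ∂P/∂z - ∂R/∂x = (-2*x) - (-2*z) = -2*x + 2*z
  ∂Q/∂x - ∂P/∂y = (2*y) - (-3*x) = 3*x + 2*y.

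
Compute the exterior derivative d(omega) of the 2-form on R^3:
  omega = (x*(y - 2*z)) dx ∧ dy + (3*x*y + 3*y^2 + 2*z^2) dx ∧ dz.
d(omega) = (-5*x - 6*y) dx ∧ dy ∧ dz

For a 2-form omega = sum_{i<j} g_{ij} dx_i ∧ dx_j, the exterior derivative is
  d(omega) = sum_{i<j} d(g_{ij}) ∧ dx_i ∧ dx_j = sum_{i<j, k} (∂g_{ij}/∂x_k) dx_k ∧ dx_i ∧ dx_j.
Expand each term, using dx_k ∧ dx_i ∧ dx_j = sgn(permutation) dx_{(a)} ∧ dx_{(b)} ∧ dx_{(c)} with (a < b < c) sorted:
  d(x*(y - 2*z)) includes (∂/∂z)(x*(y - 2*z)) dz = (-2*x) dz, which multiplied by dx ∧ dy gives (-2*x) dx ∧ dy ∧ dz
  d(3*x*y + 3*y^2 + 2*z^2) includes (∂/∂y)(3*x*y + 3*y^2 + 2*z^2) dy = (3*x + 6*y) dy, which multiplied by dx ∧ dz gives (-3*x - 6*y) dx ∧ dy ∧ dz
Collecting like 3-forms: d(omega) = (-5*x - 6*y) dx ∧ dy ∧ dz.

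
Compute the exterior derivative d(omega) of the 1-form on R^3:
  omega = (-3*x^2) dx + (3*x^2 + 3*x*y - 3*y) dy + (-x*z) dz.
d(omega) = (6*x + 3*y) dx ∧ dy + (-z) dx ∧ dz

For a 1-form omega = sum_i f_i dx_i, the exterior derivative is
  d(omega) = sum_{i < j} (∂f_j/∂x_i - ∂f_i/∂x_j) dx_i ∧ dx_j.
  coefficient of dx ∧ dy: ∂f_2/∂x - ∂f_1/∂y = ∂(3*x^2 + 3*x*y - 3*y)/∂x - ∂(-3*x^2)/∂y = 6*x + 3*y
  coefficient of dx ∧ dz: ∂f_3/∂x - ∂f_1/∂z = ∂(-x*z)/∂x - ∂(-3*x^2)/∂z = -z
Assembling: d(omega) = (6*x + 3*y) dx ∧ dy + (-z) dx ∧ dz.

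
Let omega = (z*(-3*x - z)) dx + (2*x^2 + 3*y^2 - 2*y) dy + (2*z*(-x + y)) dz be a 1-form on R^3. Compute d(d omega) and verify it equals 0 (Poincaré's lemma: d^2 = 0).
d(d omega) = 0

Step 1: d omega = sum_{i<j} (∂f_j/∂x_i - ∂f_i/∂x_j) dx_i ∧ dx_j:
  coeff of dx ∧ dy: 4*x
  coeff of dx ∧ dz: 3*x
  coeff of dy ∧ dz: 2*z
Step 2: Apply d again to each 2-form coefficient. The only possible 3-form in R^3 is dx ∧ dy ∧ dz, with coefficient
  ∂(coeff of dy∧dz)/∂x - ∂(coeff of dx∧dz)/∂y + ∂(coeff of dx∧dy)/∂z
  = ∂/∂x (2*z) - ∂/∂y (3*x) + ∂/∂z (4*x).
Each of these terms simplifies to sums of mixed partials that cancel in pairs. The result is 0 (by equality of mixed partials for smooth functions — Schwarz / Clairaut).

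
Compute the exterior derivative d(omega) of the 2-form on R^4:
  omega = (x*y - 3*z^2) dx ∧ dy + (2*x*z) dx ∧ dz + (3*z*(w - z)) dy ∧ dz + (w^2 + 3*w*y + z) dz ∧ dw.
d(omega) = (-6*z) dx ∧ dy ∧ dz + (3*w + 3*z) dy ∧ dz ∧ dw

For a 2-form omega = sum_{i<j} g_{ij} dx_i ∧ dx_j, the exterior derivative is
  d(omega) = sum_{i<j} d(g_{ij}) ∧ dx_i ∧ dx_j = sum_{i<j, k} (∂g_{ij}/∂x_k) dx_k ∧ dx_i ∧ dx_j.
Expand each term, using dx_k ∧ dx_i ∧ dx_j = sgn(permutation) dx_{(a)} ∧ dx_{(b)} ∧ dx_{(c)} with (a < b < c) sorted:
  d(x*y - 3*z^2) includes (∂/∂z)(x*y - 3*z^2) dz = (-6*z) dz, which multiplied by dx ∧ dy gives (-6*z) dx ∧ dy ∧ dz
  d(3*z*(w - z)) includes (∂/∂w)(3*z*(w - z)) dw = (3*z) dw, which multiplied by dy ∧ dz gives (3*z) dy ∧ dz ∧ dw
  d(w^2 + 3*w*y + z) includes (∂/∂y)(w^2 + 3*w*y + z) dy = (3*w) dy, which multiplied by dz ∧ dw gives (3*w) dy ∧ dz ∧ dw
Collecting like 3-forms: d(omega) = (-6*z) dx ∧ dy ∧ dz + (3*w + 3*z) dy ∧ dz ∧ dw.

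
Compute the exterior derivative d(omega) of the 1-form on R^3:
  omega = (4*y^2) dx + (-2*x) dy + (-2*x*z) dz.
d(omega) = (-8*y - 2) dx ∧ dy + (-2*z) dx ∧ dz

For a 1-form omega = sum_i f_i dx_i, the exterior derivative is
  d(omega) = sum_{i < j} (∂f_j/∂x_i - ∂f_i/∂x_j) dx_i ∧ dx_j.
  coefficient of dx ∧ dy: ∂f_2/∂x - ∂f_1/∂y = ∂(-2*x)/∂x - ∂(4*y^2)/∂y = -8*y - 2
  coefficient of dx ∧ dz: ∂f_3/∂x - ∂f_1/∂z = ∂(-2*x*z)/∂x - ∂(4*y^2)/∂z = -2*z
Assembling: d(omega) = (-8*y - 2) dx ∧ dy + (-2*z) dx ∧ dz.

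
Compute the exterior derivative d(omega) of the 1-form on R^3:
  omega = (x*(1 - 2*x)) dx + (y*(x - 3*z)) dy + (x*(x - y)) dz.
d(omega) = (y) dx ∧ dy + (2*x - y) dx ∧ dz + (-x + 3*y) dy ∧ dz

For a 1-form omega = sum_i f_i dx_i, the exterior derivative is
  d(omega) = sum_{i < j} (∂f_j/∂x_i - ∂f_i/∂x_j) dx_i ∧ dx_j.
  coefficient of dx ∧ dy: ∂f_2/∂x - ∂f_1/∂y = ∂(y*(x - 3*z))/∂x - ∂(x*(1 - 2*x))/∂y = y
  coefficient of dx ∧ dz: ∂f_3/∂x - ∂f_1/∂z = ∂(x*(x - y))/∂x - ∂(x*(1 - 2*x))/∂z = 2*x - y
  coefficient of dy ∧ dz: ∂f_3/∂y - ∂f_2/∂z = ∂(x*(x - y))/∂y - ∂(y*(x - 3*z))/∂z = -x + 3*y
Assembling: d(omega) = (y) dx ∧ dy + (2*x - y) dx ∧ dz + (-x + 3*y) dy ∧ dz.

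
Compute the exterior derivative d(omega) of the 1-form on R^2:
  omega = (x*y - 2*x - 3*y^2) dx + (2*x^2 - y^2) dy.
d(omega) = (3*x + 6*y) dx ∧ dy

For a 1-form omega = sum_i f_i dx_i, the exterior derivative is
  d(omega) = sum_{i < j} (∂f_j/∂x_i - ∂f_i/∂x_j) dx_i ∧ dx_j.
  coefficient of dx ∧ dy: ∂f_2/∂x - ∂f_1/∂y = ∂(2*x^2 - y^2)/∂x - ∂(x*y - 2*x - 3*y^2)/∂y = 3*x + 6*y
Assembling: d(omega) = (3*x + 6*y) dx ∧ dy.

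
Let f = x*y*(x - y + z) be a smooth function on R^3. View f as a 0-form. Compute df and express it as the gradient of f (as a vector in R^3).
df = (y*(2*x - y + z)) dx + (x*(x - 2*y + z)) dy + (x*y) dz; grad f = (y*(2*x - y + z), x*(x - 2*y + z), x*y)

For a 0-form f, d f = (∂f/∂x) dx + (∂f/∂y) dy + (∂f/∂z) dz. The components of the vector representation are exactly the entries of grad f in Cartesian coordinates:
  ∂f/∂x = y*(2*x - y + z)
  ∂f/∂y = x*(x - 2*y + z)
  ∂f/∂z = x*y.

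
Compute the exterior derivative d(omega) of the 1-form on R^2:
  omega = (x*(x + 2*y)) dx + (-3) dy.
d(omega) = (-2*x) dx ∧ dy

For a 1-form omega = sum_i f_i dx_i, the exterior derivative is
  d(omega) = sum_{i < j} (∂f_j/∂x_i - ∂f_i/∂x_j) dx_i ∧ dx_j.
  coefficient of dx ∧ dy: ∂f_2/∂x - ∂f_1/∂y = ∂(-3)/∂x - ∂(x*(x + 2*y))/∂y = -2*x
Assembling: d(omega) = (-2*x) dx ∧ dy.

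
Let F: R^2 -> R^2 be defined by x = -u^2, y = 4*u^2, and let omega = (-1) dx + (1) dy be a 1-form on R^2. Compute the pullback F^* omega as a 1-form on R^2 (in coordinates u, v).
F^* omega = (10*u) du

Using F^*(f dg) = (f ∘ F) d(g ∘ F), substitute each coordinate x_i by F_i(u, v) in f_i, and replace dx_i by d F_i = (∂F_i/∂u) du + (∂F_i/∂v) dv.
  For the x component: f_1(F) = -1; d F_1 = (-2*u) du + (0) dv
  For the y component: f_2(F) = 1; d F_2 = (8*u) du + (0) dv
Combining and collecting du, dv coefficients:
  coeff of du: 10*u
  coeff of dv: 0
F^* omega = (10*u) du.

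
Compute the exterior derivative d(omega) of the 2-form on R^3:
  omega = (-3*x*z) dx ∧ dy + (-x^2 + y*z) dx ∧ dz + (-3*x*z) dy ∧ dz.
d(omega) = (-3*x - 4*z) dx ∧ dy ∧ dz

For a 2-form omega = sum_{i<j} g_{ij} dx_i ∧ dx_j, the exterior derivative is
  d(omega) = sum_{i<j} d(g_{ij}) ∧ dx_i ∧ dx_j = sum_{i<j, k} (∂g_{ij}/∂x_k) dx_k ∧ dx_i ∧ dx_j.
Expand each term, using dx_k ∧ dx_i ∧ dx_j = sgn(permutation) dx_{(a)} ∧ dx_{(b)} ∧ dx_{(c)} with (a < b < c) sorted:
  d(-3*x*z) includes (∂/∂z)(-3*x*z) dz = (-3*x) dz, which multiplied by dx ∧ dy gives (-3*x) dx ∧ dy ∧ dz
  d(-x^2 + y*z) includes (∂/∂y)(-x^2 + y*z) dy = (z) dy, which multiplied by dx ∧ dz gives (-z) dx ∧ dy ∧ dz
  d(-3*x*z) includes (∂/∂x)(-3*x*z) dx = (-3*z) dx, which multiplied by dy ∧ dz gives (-3*z) dx ∧ dy ∧ dz
Collecting like 3-forms: d(omega) = (-3*x - 4*z) dx ∧ dy ∧ dz.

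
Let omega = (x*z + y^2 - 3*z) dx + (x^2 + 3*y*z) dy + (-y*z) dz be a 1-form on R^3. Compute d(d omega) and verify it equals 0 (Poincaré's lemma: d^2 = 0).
d(d omega) = 0

Step 1: d omega = sum_{i<j} (∂f_j/∂x_i - ∂f_i/∂x_j) dx_i ∧ dx_j:
  coeff of dx ∧ dy: 2*x - 2*y
  coeff of dx ∧ dz: 3 - x
  coeff of dy ∧ dz: -3*y - z
Step 2: Apply d again to each 2-form coefficient. The only possible 3-form in R^3 is dx ∧ dy ∧ dz, with coefficient
  ∂(coeff of dy∧dz)/∂x - ∂(coeff of dx∧dz)/∂y + ∂(coeff of dx∧dy)/∂z
  = ∂/∂x (-3*y - z) - ∂/∂y (3 - x) + ∂/∂z (2*x - 2*y).
Each of these terms simplifies to sums of mixed partials that cancel in pairs. The result is 0 (by equality of mixed partials for smooth functions — Schwarz / Clairaut).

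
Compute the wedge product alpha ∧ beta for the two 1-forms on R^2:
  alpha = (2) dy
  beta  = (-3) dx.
alpha ∧ beta = (6) dx ∧ dy

Distribute the wedge, using dx_i ∧ dx_j = -dx_j ∧ dx_i and dx_i ∧ dx_i = 0. For each pair (i, j) with i < j, the coefficient of dx_i ∧ dx_j in alpha ∧ beta is (alpha_i * beta_j - alpha_j * beta_i). Collecting: alpha ∧ beta = (6) dx ∧ dy.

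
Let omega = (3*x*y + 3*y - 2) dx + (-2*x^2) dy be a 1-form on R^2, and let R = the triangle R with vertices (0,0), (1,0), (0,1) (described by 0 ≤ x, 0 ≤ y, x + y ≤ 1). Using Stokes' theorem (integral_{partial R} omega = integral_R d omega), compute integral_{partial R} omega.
integral_(partial R) omega = -8/3

Stokes: integral_partial_R omega = integral_R d omega with d omega = (∂Q/∂x - ∂P/∂y) dx ∧ dy.
  ∂Q/∂x = -4*x
  ∂P/∂y = 3*x + 3
  integrand = ∂Q/∂x - ∂P/∂y = -7*x - 3.
Integrating over R: integral_0^1 integral_0^{1-x} (-7*x - 3) dy dx = -8/3.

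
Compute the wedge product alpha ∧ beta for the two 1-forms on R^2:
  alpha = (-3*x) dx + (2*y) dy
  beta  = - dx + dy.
alpha ∧ beta = (-3*x + 2*y) dx ∧ dy

Distribute the wedge, using dx_i ∧ dx_j = -dx_j ∧ dx_i and dx_i ∧ dx_i = 0. For each pair (i, j) with i < j, the coefficient of dx_i ∧ dx_j in alpha ∧ beta is (alpha_i * beta_j - alpha_j * beta_i). Collecting: alpha ∧ beta = (-3*x + 2*y) dx ∧ dy.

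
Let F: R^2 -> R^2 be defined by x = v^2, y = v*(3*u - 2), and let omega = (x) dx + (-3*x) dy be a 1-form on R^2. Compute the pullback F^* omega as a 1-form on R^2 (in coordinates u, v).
F^* omega = (-9*v^3) du + (v^2*(-9*u + 2*v + 6)) dv

Using F^*(f dg) = (f ∘ F) d(g ∘ F), substitute each coordinate x_i by F_i(u, v) in f_i, and replace dx_i by d F_i = (∂F_i/∂u) du + (∂F_i/∂v) dv.
  For the x component: f_1(F) = v^2; d F_1 = (0) du + (2*v) dv
  For the y component: f_2(F) = -3*v^2; d F_2 = (3*v) du + (3*u - 2) dv
Combining and collecting du, dv coefficients:
  coeff of du: -9*v^3
  coeff of dv: v^2*(-9*u + 2*v + 6)
F^* omega = (-9*v^3) du + (v^2*(-9*u + 2*v + 6)) dv.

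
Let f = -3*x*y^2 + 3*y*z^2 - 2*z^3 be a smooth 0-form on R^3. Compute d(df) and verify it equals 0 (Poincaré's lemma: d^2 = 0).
d(df) = 0

Step 1: df = sum_i (∂f/∂x_i) dx_i = (-3*y^2) dx + (-6*x*y + 3*z^2) dy + (6*z*(y - z)) dz.
Step 2: Apply d again. Using the 1-form formula, the coefficient of dx ∧ dy in d(df) is ∂^2 f/∂x ∂y - ∂^2 f/∂y ∂x = (-6*y) - (-6*y) = 0 (equality of mixed partials for smooth f).
Similarly for dx ∧ dz and dy ∧ dz — all coefficients vanish. So d(df) = 0.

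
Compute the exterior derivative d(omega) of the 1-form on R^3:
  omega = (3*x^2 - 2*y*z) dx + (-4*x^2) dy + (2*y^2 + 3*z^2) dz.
d(omega) = (-8*x + 2*z) dx ∧ dy + (2*y) dx ∧ dz + (4*y) dy ∧ dz

For a 1-form omega = sum_i f_i dx_i, the exterior derivative is
  d(omega) = sum_{i < j} (∂f_j/∂x_i - ∂f_i/∂x_j) dx_i ∧ dx_j.
  coefficient of dx ∧ dy: ∂f_2/∂x - ∂f_1/∂y = ∂(-4*x^2)/∂x - ∂(3*x^2 - 2*y*z)/∂y = -8*x + 2*z
  coefficient of dx ∧ dz: ∂f_3/∂x - ∂f_1/∂z = ∂(2*y^2 + 3*z^2)/∂x - ∂(3*x^2 - 2*y*z)/∂z = 2*y
  coefficient of dy ∧ dz: ∂f_3/∂y - ∂f_2/∂z = ∂(2*y^2 + 3*z^2)/∂y - ∂(-4*x^2)/∂z = 4*y
Assembling: d(omega) = (-8*x + 2*z) dx ∧ dy + (2*y) dx ∧ dz + (4*y) dy ∧ dz.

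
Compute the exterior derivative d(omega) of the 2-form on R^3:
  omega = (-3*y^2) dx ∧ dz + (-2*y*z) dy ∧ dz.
d(omega) = (6*y) dx ∧ dy ∧ dz

For a 2-form omega = sum_{i<j} g_{ij} dx_i ∧ dx_j, the exterior derivative is
  d(omega) = sum_{i<j} d(g_{ij}) ∧ dx_i ∧ dx_j = sum_{i<j, k} (∂g_{ij}/∂x_k) dx_k ∧ dx_i ∧ dx_j.
Expand each term, using dx_k ∧ dx_i ∧ dx_j = sgn(permutation) dx_{(a)} ∧ dx_{(b)} ∧ dx_{(c)} with (a < b < c) sorted:
  d(-3*y^2) includes (∂/∂y)(-3*y^2) dy = (-6*y) dy, which multiplied by dx ∧ dz gives (6*y) dx ∧ dy ∧ dz
Collecting like 3-forms: d(omega) = (6*y) dx ∧ dy ∧ dz.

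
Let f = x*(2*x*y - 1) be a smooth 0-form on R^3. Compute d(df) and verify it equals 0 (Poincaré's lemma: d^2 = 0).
d(df) = 0

Step 1: df = sum_i (∂f/∂x_i) dx_i = (4*x*y - 1) dx + (2*x^2) dy + (0) dz.
Step 2: Apply d again. Using the 1-form formula, the coefficient of dx ∧ dy in d(df) is ∂^2 f/∂x ∂y - ∂^2 f/∂y ∂x = (4*x) - (4*x) = 0 (equality of mixed partials for smooth f).
Similarly for dx ∧ dz and dy ∧ dz — all coefficients vanish. So d(df) = 0.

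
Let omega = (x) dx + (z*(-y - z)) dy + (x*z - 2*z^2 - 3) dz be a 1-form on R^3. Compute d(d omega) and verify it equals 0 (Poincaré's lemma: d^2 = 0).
d(d omega) = 0

Step 1: d omega = sum_{i<j} (∂f_j/∂x_i - ∂f_i/∂x_j) dx_i ∧ dx_j:
  coeff of dx ∧ dy: 0
  coeff of dx ∧ dz: z
  coeff of dy ∧ dz: y + 2*z
Step 2: Apply d again to each 2-form coefficient. The only possible 3-form in R^3 is dx ∧ dy ∧ dz, with coefficient
  ∂(coeff of dy∧dz)/∂x - ∂(coeff of dx∧dz)/∂y + ∂(coeff of dx∧dy)/∂z
  = ∂/∂x (y + 2*z) - ∂/∂y (z) + ∂/∂z (0).
Each of these terms simplifies to sums of mixed partials that cancel in pairs. The result is 0 (by equality of mixed partials for smooth functions — Schwarz / Clairaut).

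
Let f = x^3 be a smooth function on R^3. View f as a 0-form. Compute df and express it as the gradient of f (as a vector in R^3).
df = (3*x^2) dx + (0) dy + (0) dz; grad f = (3*x^2, 0, 0)

For a 0-form f, d f = (∂f/∂x) dx + (∂f/∂y) dy + (∂f/∂z) dz. The components of the vector representation are exactly the entries of grad f in Cartesian coordinates:
  ∂f/∂x = 3*x^2
  ∂f/∂y = 0
  ∂f/∂z = 0.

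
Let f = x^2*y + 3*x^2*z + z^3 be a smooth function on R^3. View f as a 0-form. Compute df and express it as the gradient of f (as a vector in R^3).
df = (2*x*(y + 3*z)) dx + (x^2) dy + (3*x^2 + 3*z^2) dz; grad f = (2*x*(y + 3*z), x^2, 3*x^2 + 3*z^2)

For a 0-form f, d f = (∂f/∂x) dx + (∂f/∂y) dy + (∂f/∂z) dz. The components of the vector representation are exactly the entries of grad f in Cartesian coordinates:
  ∂f/∂x = 2*x*(y + 3*z)
  ∂f/∂y = x^2
  ∂f/∂z = 3*x^2 + 3*z^2.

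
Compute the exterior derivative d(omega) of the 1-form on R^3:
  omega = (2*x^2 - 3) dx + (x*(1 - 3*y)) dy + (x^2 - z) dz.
d(omega) = (1 - 3*y) dx ∧ dy + (2*x) dx ∧ dz

For a 1-form omega = sum_i f_i dx_i, the exterior derivative is
  d(omega) = sum_{i < j} (∂f_j/∂x_i - ∂f_i/∂x_j) dx_i ∧ dx_j.
  coefficient of dx ∧ dy: ∂f_2/∂x - ∂f_1/∂y = ∂(x*(1 - 3*y))/∂x - ∂(2*x^2 - 3)/∂y = 1 - 3*y
  coefficient of dx ∧ dz: ∂f_3/∂x - ∂f_1/∂z = ∂(x^2 - z)/∂x - ∂(2*x^2 - 3)/∂z = 2*x
Assembling: d(omega) = (1 - 3*y) dx ∧ dy + (2*x) dx ∧ dz.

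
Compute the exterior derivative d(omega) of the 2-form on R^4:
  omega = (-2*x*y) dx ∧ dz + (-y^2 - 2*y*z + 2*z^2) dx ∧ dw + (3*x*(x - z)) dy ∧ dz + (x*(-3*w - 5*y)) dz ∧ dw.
d(omega) = (8*x - 3*z) dx ∧ dy ∧ dz + (2*y + 2*z) dx ∧ dy ∧ dw + (-3*w - 3*y - 4*z) dx ∧ dz ∧ dw + (-5*x) dy ∧ dz ∧ dw

For a 2-form omega = sum_{i<j} g_{ij} dx_i ∧ dx_j, the exterior derivative is
  d(omega) = sum_{i<j} d(g_{ij}) ∧ dx_i ∧ dx_j = sum_{i<j, k} (∂g_{ij}/∂x_k) dx_k ∧ dx_i ∧ dx_j.
Expand each term, using dx_k ∧ dx_i ∧ dx_j = sgn(permutation) dx_{(a)} ∧ dx_{(b)} ∧ dx_{(c)} with (a < b < c) sorted:
  d(-2*x*y) includes (∂/∂y)(-2*x*y) dy = (-2*x) dy, which multiplied by dx ∧ dz gives (2*x) dx ∧ dy ∧ dz
  d(-y^2 - 2*y*z + 2*z^2) includes (∂/∂y)(-y^2 - 2*y*z + 2*z^2) dy = (-2*y - 2*z) dy, which multiplied by dx ∧ dw gives (2*y + 2*z) dx ∧ dy ∧ dw
  d(-y^2 - 2*y*z + 2*z^2) includes (∂/∂z)(-y^2 - 2*y*z + 2*z^2) dz = (-2*y + 4*z) dz, which multiplied by dx ∧ dw gives (2*y - 4*z) dx ∧ dz ∧ dw
  d(3*x*(x - z)) includes (∂/∂x)(3*x*(x - z)) dx = (6*x - 3*z) dx, which multiplied by dy ∧ dz gives (6*x - 3*z) dx ∧ dy ∧ dz
  d(x*(-3*w - 5*y)) includes (∂/∂x)(x*(-3*w - 5*y)) dx = (-3*w - 5*y) dx, which multiplied by dz ∧ dw gives (-3*w - 5*y) dx ∧ dz ∧ dw
  d(x*(-3*w - 5*y)) includes (∂/∂y)(x*(-3*w - 5*y)) dy = (-5*x) dy, which multiplied by dz ∧ dw gives (-5*x) dy ∧ dz ∧ dw
Collecting like 3-forms: d(omega) = (8*x - 3*z) dx ∧ dy ∧ dz + (2*y + 2*z) dx ∧ dy ∧ dw + (-3*w - 3*y - 4*z) dx ∧ dz ∧ dw + (-5*x) dy ∧ dz ∧ dw.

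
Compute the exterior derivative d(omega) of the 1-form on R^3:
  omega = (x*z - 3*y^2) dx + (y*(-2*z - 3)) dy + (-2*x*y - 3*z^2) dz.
d(omega) = (6*y) dx ∧ dy + (-x - 2*y) dx ∧ dz + (-2*x + 2*y) dy ∧ dz

For a 1-form omega = sum_i f_i dx_i, the exterior derivative is
  d(omega) = sum_{i < j} (∂f_j/∂x_i - ∂f_i/∂x_j) dx_i ∧ dx_j.
  coefficient of dx ∧ dy: ∂f_2/∂x - ∂f_1/∂y = ∂(y*(-2*z - 3))/∂x - ∂(x*z - 3*y^2)/∂y = 6*y
  coefficient of dx ∧ dz: ∂f_3/∂x - ∂f_1/∂z = ∂(-2*x*y - 3*z^2)/∂x - ∂(x*z - 3*y^2)/∂z = -x - 2*y
  coefficient of dy ∧ dz: ∂f_3/∂y - ∂f_2/∂z = ∂(-2*x*y - 3*z^2)/∂y - ∂(y*(-2*z - 3))/∂z = -2*x + 2*y
Assembling: d(omega) = (6*y) dx ∧ dy + (-x - 2*y) dx ∧ dz + (-2*x + 2*y) dy ∧ dz.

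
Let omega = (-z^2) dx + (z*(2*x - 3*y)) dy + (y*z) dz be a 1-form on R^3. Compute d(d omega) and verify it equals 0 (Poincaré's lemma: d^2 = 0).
d(d omega) = 0

Step 1: d omega = sum_{i<j} (∂f_j/∂x_i - ∂f_i/∂x_j) dx_i ∧ dx_j:
  coeff of dx ∧ dy: 2*z
  coeff of dx ∧ dz: 2*z
  coeff of dy ∧ dz: -2*x + 3*y + z
Step 2: Apply d again to each 2-form coefficient. The only possible 3-form in R^3 is dx ∧ dy ∧ dz, with coefficient
  ∂(coeff of dy∧dz)/∂x - ∂(coeff of dx∧dz)/∂y + ∂(coeff of dx∧dy)/∂z
  = ∂/∂x (-2*x + 3*y + z) - ∂/∂y (2*z) + ∂/∂z (2*z).
Each of these terms simplifies to sums of mixed partials that cancel in pairs. The result is 0 (by equality of mixed partials for smooth functions — Schwarz / Clairaut).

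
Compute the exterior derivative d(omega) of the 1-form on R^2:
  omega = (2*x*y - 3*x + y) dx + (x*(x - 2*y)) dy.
d(omega) = (-2*y - 1) dx ∧ dy

For a 1-form omega = sum_i f_i dx_i, the exterior derivative is
  d(omega) = sum_{i < j} (∂f_j/∂x_i - ∂f_i/∂x_j) dx_i ∧ dx_j.
  coefficient of dx ∧ dy: ∂f_2/∂x - ∂f_1/∂y = ∂(x*(x - 2*y))/∂x - ∂(2*x*y - 3*x + y)/∂y = -2*y - 1
Assembling: d(omega) = (-2*y - 1) dx ∧ dy.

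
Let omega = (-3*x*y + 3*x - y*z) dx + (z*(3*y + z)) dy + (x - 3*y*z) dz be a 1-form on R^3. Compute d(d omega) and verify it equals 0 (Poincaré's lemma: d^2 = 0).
d(d omega) = 0

Step 1: d omega = sum_{i<j} (∂f_j/∂x_i - ∂f_i/∂x_j) dx_i ∧ dx_j:
  coeff of dx ∧ dy: 3*x + z
  coeff of dx ∧ dz: y + 1
  coeff of dy ∧ dz: -3*y - 5*z
Step 2: Apply d again to each 2-form coefficient. The only possible 3-form in R^3 is dx ∧ dy ∧ dz, with coefficient
  ∂(coeff of dy∧dz)/∂x - ∂(coeff of dx∧dz)/∂y + ∂(coeff of dx∧dy)/∂z
  = ∂/∂x (-3*y - 5*z) - ∂/∂y (y + 1) + ∂/∂z (3*x + z).
Each of these terms simplifies to sums of mixed partials that cancel in pairs. The result is 0 (by equality of mixed partials for smooth functions — Schwarz / Clairaut).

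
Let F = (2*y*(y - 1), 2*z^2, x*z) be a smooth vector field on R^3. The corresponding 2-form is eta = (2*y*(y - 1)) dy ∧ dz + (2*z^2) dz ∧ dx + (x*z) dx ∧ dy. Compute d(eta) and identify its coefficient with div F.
d(eta) = (x) dx ∧ dy ∧ dz; div F = x

For a 2-form in R^3 of the form above, applying d gives a 3-form with coefficient ∂P/∂x + ∂Q/∂y + ∂R/∂z:
  ∂P/∂x = 0
  ∂Q/∂y = 0
  ∂R/∂z = x
Sum = x, which is exactly div F.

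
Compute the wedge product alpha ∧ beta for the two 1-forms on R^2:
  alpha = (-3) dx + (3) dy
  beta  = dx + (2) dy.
alpha ∧ beta = (-9) dx ∧ dy

Distribute the wedge, using dx_i ∧ dx_j = -dx_j ∧ dx_i and dx_i ∧ dx_i = 0. For each pair (i, j) with i < j, the coefficient of dx_i ∧ dx_j in alpha ∧ beta is (alpha_i * beta_j - alpha_j * beta_i). Collecting: alpha ∧ beta = (-9) dx ∧ dy.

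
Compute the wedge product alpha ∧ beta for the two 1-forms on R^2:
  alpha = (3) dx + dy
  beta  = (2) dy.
alpha ∧ beta = (6) dx ∧ dy

Distribute the wedge, using dx_i ∧ dx_j = -dx_j ∧ dx_i and dx_i ∧ dx_i = 0. For each pair (i, j) with i < j, the coefficient of dx_i ∧ dx_j in alpha ∧ beta is (alpha_i * beta_j - alpha_j * beta_i). Collecting: alpha ∧ beta = (6) dx ∧ dy.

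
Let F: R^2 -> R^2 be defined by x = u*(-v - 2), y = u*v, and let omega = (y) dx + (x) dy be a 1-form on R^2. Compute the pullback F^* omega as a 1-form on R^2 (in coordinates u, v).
F^* omega = (2*u*v*(-v - 2)) du + (2*u^2*(-v - 1)) dv

Using F^*(f dg) = (f ∘ F) d(g ∘ F), substitute each coordinate x_i by F_i(u, v) in f_i, and replace dx_i by d F_i = (∂F_i/∂u) du + (∂F_i/∂v) dv.
  For the x component: f_1(F) = u*v; d F_1 = (-v - 2) du + (-u) dv
  For the y component: f_2(F) = u*(-v - 2); d F_2 = (v) du + (u) dv
Combining and collecting du, dv coefficients:
  coeff of du: 2*u*v*(-v - 2)
  coeff of dv: 2*u^2*(-v - 1)
F^* omega = (2*u*v*(-v - 2)) du + (2*u^2*(-v - 1)) dv.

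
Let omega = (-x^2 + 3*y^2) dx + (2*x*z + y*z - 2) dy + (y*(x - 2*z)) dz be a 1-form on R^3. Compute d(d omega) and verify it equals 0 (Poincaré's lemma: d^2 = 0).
d(d omega) = 0

Step 1: d omega = sum_{i<j} (∂f_j/∂x_i - ∂f_i/∂x_j) dx_i ∧ dx_j:
  coeff of dx ∧ dy: -6*y + 2*z
  coeff of dx ∧ dz: y
  coeff of dy ∧ dz: -x - y - 2*z
Step 2: Apply d again to each 2-form coefficient. The only possible 3-form in R^3 is dx ∧ dy ∧ dz, with coefficient
  ∂(coeff of dy∧dz)/∂x - ∂(coeff of dx∧dz)/∂y + ∂(coeff of dx∧dy)/∂z
  = ∂/∂x (-x - y - 2*z) - ∂/∂y (y) + ∂/∂z (-6*y + 2*z).
Each of these terms simplifies to sums of mixed partials that cancel in pairs. The result is 0 (by equality of mixed partials for smooth functions — Schwarz / Clairaut).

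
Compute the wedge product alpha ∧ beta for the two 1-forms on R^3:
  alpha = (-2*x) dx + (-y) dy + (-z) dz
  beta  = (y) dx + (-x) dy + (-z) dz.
alpha ∧ beta = (2*x^2 + y^2) dx ∧ dy + (z*(2*x + y)) dx ∧ dz + (z*(-x + y)) dy ∧ dz

Distribute the wedge, using dx_i ∧ dx_j = -dx_j ∧ dx_i and dx_i ∧ dx_i = 0. For each pair (i, j) with i < j, the coefficient of dx_i ∧ dx_j in alpha ∧ beta is (alpha_i * beta_j - alpha_j * beta_i). Collecting: alpha ∧ beta = (2*x^2 + y^2) dx ∧ dy + (z*(2*x + y)) dx ∧ dz + (z*(-x + y)) dy ∧ dz.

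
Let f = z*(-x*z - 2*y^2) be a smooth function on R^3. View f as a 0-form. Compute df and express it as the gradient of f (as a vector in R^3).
df = (-z^2) dx + (-4*y*z) dy + (-2*x*z - 2*y^2) dz; grad f = (-z^2, -4*y*z, -2*x*z - 2*y^2)

For a 0-form f, d f = (∂f/∂x) dx + (∂f/∂y) dy + (∂f/∂z) dz. The components of the vector representation are exactly the entries of grad f in Cartesian coordinates:
  ∂f/∂x = -z^2
  ∂f/∂y = -4*y*z
  ∂f/∂z = -2*x*z - 2*y^2.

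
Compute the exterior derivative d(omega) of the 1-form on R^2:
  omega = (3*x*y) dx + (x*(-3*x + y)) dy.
d(omega) = (-9*x + y) dx ∧ dy

For a 1-form omega = sum_i f_i dx_i, the exterior derivative is
  d(omega) = sum_{i < j} (∂f_j/∂x_i - ∂f_i/∂x_j) dx_i ∧ dx_j.
  coefficient of dx ∧ dy: ∂f_2/∂x - ∂f_1/∂y = ∂(x*(-3*x + y))/∂x - ∂(3*x*y)/∂y = -9*x + y
Assembling: d(omega) = (-9*x + y) dx ∧ dy.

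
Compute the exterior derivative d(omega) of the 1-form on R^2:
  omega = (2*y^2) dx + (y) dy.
d(omega) = (-4*y) dx ∧ dy

For a 1-form omega = sum_i f_i dx_i, the exterior derivative is
  d(omega) = sum_{i < j} (∂f_j/∂x_i - ∂f_i/∂x_j) dx_i ∧ dx_j.
  coefficient of dx ∧ dy: ∂f_2/∂x - ∂f_1/∂y = ∂(y)/∂x - ∂(2*y^2)/∂y = -4*y
Assembling: d(omega) = (-4*y) dx ∧ dy.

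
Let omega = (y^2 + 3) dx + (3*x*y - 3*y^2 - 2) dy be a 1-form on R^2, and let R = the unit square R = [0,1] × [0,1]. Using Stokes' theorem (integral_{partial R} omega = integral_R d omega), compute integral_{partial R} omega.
integral_(partial R) omega = 1/2

Stokes: integral_partial_R omega = integral_R d omega with d omega = (∂Q/∂x - ∂P/∂y) dx ∧ dy.
  ∂Q/∂x = 3*y
  ∂P/∂y = 2*y
  integrand = ∂Q/∂x - ∂P/∂y = y.
Integrating over R: integral_0^1 integral_0^1 (y) dx dy = 1/2.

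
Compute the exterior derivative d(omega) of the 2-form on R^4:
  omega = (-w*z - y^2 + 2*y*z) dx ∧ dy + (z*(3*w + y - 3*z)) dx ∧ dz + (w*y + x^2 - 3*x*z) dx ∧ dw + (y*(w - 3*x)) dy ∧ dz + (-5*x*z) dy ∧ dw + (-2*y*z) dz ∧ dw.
d(omega) = (-w - y - z) dx ∧ dy ∧ dz + (-w - 6*z) dx ∧ dy ∧ dw + (3*x + 3*z) dx ∧ dz ∧ dw + (5*x + y - 2*z) dy ∧ dz ∧ dw

For a 2-form omega = sum_{i<j} g_{ij} dx_i ∧ dx_j, the exterior derivative is
  d(omega) = sum_{i<j} d(g_{ij}) ∧ dx_i ∧ dx_j = sum_{i<j, k} (∂g_{ij}/∂x_k) dx_k ∧ dx_i ∧ dx_j.
Expand each term, using dx_k ∧ dx_i ∧ dx_j = sgn(permutation) dx_{(a)} ∧ dx_{(b)} ∧ dx_{(c)} with (a < b < c) sorted:
  d(-w*z - y^2 + 2*y*z) includes (∂/∂z)(-w*z - y^2 + 2*y*z) dz = (-w + 2*y) dz, which multiplied by dx ∧ dy gives (-w + 2*y) dx ∧ dy ∧ dz
  d(-w*z - y^2 + 2*y*z) includes (∂/∂w)(-w*z - y^2 + 2*y*z) dw = (-z) dw, which multiplied by dx ∧ dy gives (-z) dx ∧ dy ∧ dw
  d(z*(3*w + y - 3*z)) includes (∂/∂y)(z*(3*w + y - 3*z)) dy = (z) dy, which multiplied by dx ∧ dz gives (-z) dx ∧ dy ∧ dz
  d(z*(3*w + y - 3*z)) includes (∂/∂w)(z*(3*w + y - 3*z)) dw = (3*z) dw, which multiplied by dx ∧ dz gives (3*z) dx ∧ dz ∧ dw
  d(w*y + x^2 - 3*x*z) includes (∂/∂y)(w*y + x^2 - 3*x*z) dy = (w) dy, which multiplied by dx ∧ dw gives (-w) dx ∧ dy ∧ dw
  d(w*y + x^2 - 3*x*z) includes (∂/∂z)(w*y + x^2 - 3*x*z) dz = (-3*x) dz, which multiplied by dx ∧ dw gives (3*x) dx ∧ dz ∧ dw
  d(y*(w - 3*x)) includes (∂/∂x)(y*(w - 3*x)) dx = (-3*y) dx, which multiplied by dy ∧ dz gives (-3*y) dx ∧ dy ∧ dz
  d(y*(w - 3*x)) includes (∂/∂w)(y*(w - 3*x)) dw = (y) dw, which multiplied by dy ∧ dz gives (y) dy ∧ dz ∧ dw
  d(-5*x*z) includes (∂/∂x)(-5*x*z) dx = (-5*z) dx, which multiplied by dy ∧ dw gives (-5*z) dx ∧ dy ∧ dw
  d(-5*x*z) includes (∂/∂z)(-5*x*z) dz = (-5*x) dz, which multiplied by dy ∧ dw gives (5*x) dy ∧ dz ∧ dw
  d(-2*y*z) includes (∂/∂y)(-2*y*z) dy = (-2*z) dy, which multiplied by dz ∧ dw gives (-2*z) dy ∧ dz ∧ dw
Collecting like 3-forms: d(omega) = (-w - y - z) dx ∧ dy ∧ dz + (-w - 6*z) dx ∧ dy ∧ dw + (3*x + 3*z) dx ∧ dz ∧ dw + (5*x + y - 2*z) dy ∧ dz ∧ dw.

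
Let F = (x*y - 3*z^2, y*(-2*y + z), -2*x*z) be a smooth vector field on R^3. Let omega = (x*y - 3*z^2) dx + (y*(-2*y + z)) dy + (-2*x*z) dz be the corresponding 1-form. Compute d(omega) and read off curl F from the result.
d(omega) = (-y) dy ∧ dz + (-4*z) dz ∧ dx + (-x) dx ∧ dy; curl F = (-y, -4*z, -x)

d omega = sum_{i<j} (∂f_j/∂x_i - ∂f_i/∂x_j) dx_i ∧ dx_j. Under the identification (dy ∧ dz, dz ∧ dx, dx ∧ dy) ↔ (e_x, e_y, e_z), the coefficients are exactly the components of curl F. Compute:
  ∂R/∂y - ∂Q/∂z = (0) - (y) = -y
  ∂P/∂z - ∂R/∂x = (-6*z) - (-2*z) = -4*z
  ∂Q/∂x - ∂P/∂y = (0) - (x) = -x.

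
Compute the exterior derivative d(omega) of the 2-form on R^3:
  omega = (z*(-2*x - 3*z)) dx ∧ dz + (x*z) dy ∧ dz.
d(omega) = (z) dx ∧ dy ∧ dz

For a 2-form omega = sum_{i<j} g_{ij} dx_i ∧ dx_j, the exterior derivative is
  d(omega) = sum_{i<j} d(g_{ij}) ∧ dx_i ∧ dx_j = sum_{i<j, k} (∂g_{ij}/∂x_k) dx_k ∧ dx_i ∧ dx_j.
Expand each term, using dx_k ∧ dx_i ∧ dx_j = sgn(permutation) dx_{(a)} ∧ dx_{(b)} ∧ dx_{(c)} with (a < b < c) sorted:
  d(x*z) includes (∂/∂x)(x*z) dx = (z) dx, which multiplied by dy ∧ dz gives (z) dx ∧ dy ∧ dz
Collecting like 3-forms: d(omega) = (z) dx ∧ dy ∧ dz.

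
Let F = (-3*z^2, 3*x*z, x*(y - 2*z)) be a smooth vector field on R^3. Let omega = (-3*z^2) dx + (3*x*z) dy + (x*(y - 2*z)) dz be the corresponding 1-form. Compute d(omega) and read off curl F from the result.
d(omega) = (-2*x) dy ∧ dz + (-y - 4*z) dz ∧ dx + (3*z) dx ∧ dy; curl F = (-2*x, -y - 4*z, 3*z)

d omega = sum_{i<j} (∂f_j/∂x_i - ∂f_i/∂x_j) dx_i ∧ dx_j. Under the identification (dy ∧ dz, dz ∧ dx, dx ∧ dy) ↔ (e_x, e_y, e_z), the coefficients are exactly the components of curl F. Compute:
  ∂R/∂y - ∂Q/∂z = (x) - (3*x) = -2*x
  ∂P/∂z - ∂R/∂x = (-6*z) - (y - 2*z) = -y - 4*z
  ∂Q/∂x - ∂P/∂y = (3*z) - (0) = 3*z.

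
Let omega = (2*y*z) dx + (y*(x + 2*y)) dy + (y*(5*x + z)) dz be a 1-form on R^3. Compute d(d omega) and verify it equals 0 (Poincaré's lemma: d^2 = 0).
d(d omega) = 0

Step 1: d omega = sum_{i<j} (∂f_j/∂x_i - ∂f_i/∂x_j) dx_i ∧ dx_j:
  coeff of dx ∧ dy: y - 2*z
  coeff of dx ∧ dz: 3*y
  coeff of dy ∧ dz: 5*x + z
Step 2: Apply d again to each 2-form coefficient. The only possible 3-form in R^3 is dx ∧ dy ∧ dz, with coefficient
  ∂(coeff of dy∧dz)/∂x - ∂(coeff of dx∧dz)/∂y + ∂(coeff of dx∧dy)/∂z
  = ∂/∂x (5*x + z) - ∂/∂y (3*y) + ∂/∂z (y - 2*z).
Each of these terms simplifies to sums of mixed partials that cancel in pairs. The result is 0 (by equality of mixed partials for smooth functions — Schwarz / Clairaut).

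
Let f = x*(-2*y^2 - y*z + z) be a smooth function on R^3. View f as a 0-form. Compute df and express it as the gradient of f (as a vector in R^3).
df = (-2*y^2 - y*z + z) dx + (x*(-4*y - z)) dy + (x*(1 - y)) dz; grad f = (-2*y^2 - y*z + z, x*(-4*y - z), x*(1 - y))

For a 0-form f, d f = (∂f/∂x) dx + (∂f/∂y) dy + (∂f/∂z) dz. The components of the vector representation are exactly the entries of grad f in Cartesian coordinates:
  ∂f/∂x = -2*y^2 - y*z + z
  ∂f/∂y = x*(-4*y - z)
  ∂f/∂z = x*(1 - y).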